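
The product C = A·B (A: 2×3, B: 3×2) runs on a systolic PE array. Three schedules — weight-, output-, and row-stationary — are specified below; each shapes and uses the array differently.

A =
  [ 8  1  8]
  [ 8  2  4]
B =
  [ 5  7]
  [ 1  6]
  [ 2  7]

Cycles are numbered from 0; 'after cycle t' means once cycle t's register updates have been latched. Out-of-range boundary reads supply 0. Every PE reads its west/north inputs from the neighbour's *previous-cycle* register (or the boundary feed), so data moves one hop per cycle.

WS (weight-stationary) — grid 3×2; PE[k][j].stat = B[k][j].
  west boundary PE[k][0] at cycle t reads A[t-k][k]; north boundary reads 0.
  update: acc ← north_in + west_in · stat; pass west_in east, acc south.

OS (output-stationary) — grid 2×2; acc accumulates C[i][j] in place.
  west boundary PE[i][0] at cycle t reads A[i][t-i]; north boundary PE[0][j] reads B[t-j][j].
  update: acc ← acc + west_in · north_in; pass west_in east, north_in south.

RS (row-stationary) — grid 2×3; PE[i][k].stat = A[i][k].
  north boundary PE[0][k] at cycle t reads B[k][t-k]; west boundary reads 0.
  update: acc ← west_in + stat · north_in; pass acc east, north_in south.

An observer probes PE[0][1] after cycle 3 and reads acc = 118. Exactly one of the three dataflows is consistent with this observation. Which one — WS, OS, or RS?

dataflow = OS

WS [3×2] PE[0][1] across cycles:
  c0 r0c1: 0 / 0 / 0
  c1 r0c1: 56 / 8 / 56
  c2 r0c1: 56 / 8 / 56
  c3 r0c1: 0 / 0 / 0
OS [2×2] PE[0][1] across cycles:
  c0 r0c1: 0 / 0 / 0
  c1 r0c1: 56 / 8 / 7
  c2 r0c1: 62 / 1 / 6
  c3 r0c1: 118 / 8 / 7
RS [2×3] PE[0][1] across cycles:
  c0 r0c1: 0 / 0 / 0
  c1 r0c1: 41 / 41 / 1
  c2 r0c1: 62 / 62 / 6
  c3 r0c1: 0 / 0 / 0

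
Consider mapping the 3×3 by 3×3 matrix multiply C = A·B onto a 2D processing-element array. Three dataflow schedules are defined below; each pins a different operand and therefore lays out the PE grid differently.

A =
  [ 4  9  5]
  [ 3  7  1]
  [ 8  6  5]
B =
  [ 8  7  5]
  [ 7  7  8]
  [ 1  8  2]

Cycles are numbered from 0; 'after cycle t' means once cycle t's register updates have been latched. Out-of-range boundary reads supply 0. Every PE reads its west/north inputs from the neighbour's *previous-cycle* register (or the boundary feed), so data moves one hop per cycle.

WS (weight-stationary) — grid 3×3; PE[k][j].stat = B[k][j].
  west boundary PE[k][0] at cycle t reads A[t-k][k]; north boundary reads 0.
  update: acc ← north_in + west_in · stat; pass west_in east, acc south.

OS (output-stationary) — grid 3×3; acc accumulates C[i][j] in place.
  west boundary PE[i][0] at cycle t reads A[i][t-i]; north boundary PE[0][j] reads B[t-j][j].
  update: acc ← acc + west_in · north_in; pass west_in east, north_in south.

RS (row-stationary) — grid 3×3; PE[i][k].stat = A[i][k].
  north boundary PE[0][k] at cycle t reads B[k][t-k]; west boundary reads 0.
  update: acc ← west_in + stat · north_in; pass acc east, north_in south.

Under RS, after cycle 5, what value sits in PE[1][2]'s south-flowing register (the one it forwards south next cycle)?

register = 2

RS on a 3×3 grid — tracing PE[1][2] and its feeders:
  cycle 0: PE[0][2] → acc 0, east 0, south 0
  cycle 0: PE[1][1] → acc 0, east 0, south 0
  cycle 0: PE[1][2] → acc 0, east 0, south 0
  cycle 1: PE[0][2] → acc 0, east 0, south 0
  cycle 1: PE[1][1] → acc 0, east 0, south 0
  cycle 1: PE[1][2] → acc 0, east 0, south 0
  cycle 2: PE[0][2] → acc 100, east 100, south 1
  cycle 2: PE[1][1] → acc 73, east 73, south 7
  cycle 2: PE[1][2] → acc 0, east 0, south 0
  cycle 3: PE[0][2] → acc 131, east 131, south 8
  cycle 3: PE[1][1] → acc 70, east 70, south 7
  cycle 3: PE[1][2] → acc 74, east 74, south 1
  cycle 4: PE[0][2] → acc 102, east 102, south 2
  cycle 4: PE[1][1] → acc 71, east 71, south 8
  cycle 4: PE[1][2] → acc 78, east 78, south 8
  cycle 5: PE[0][2] → acc 0, east 0, south 0
  cycle 5: PE[1][1] → acc 0, east 0, south 0
  cycle 5: PE[1][2] → acc 73, east 73, south 2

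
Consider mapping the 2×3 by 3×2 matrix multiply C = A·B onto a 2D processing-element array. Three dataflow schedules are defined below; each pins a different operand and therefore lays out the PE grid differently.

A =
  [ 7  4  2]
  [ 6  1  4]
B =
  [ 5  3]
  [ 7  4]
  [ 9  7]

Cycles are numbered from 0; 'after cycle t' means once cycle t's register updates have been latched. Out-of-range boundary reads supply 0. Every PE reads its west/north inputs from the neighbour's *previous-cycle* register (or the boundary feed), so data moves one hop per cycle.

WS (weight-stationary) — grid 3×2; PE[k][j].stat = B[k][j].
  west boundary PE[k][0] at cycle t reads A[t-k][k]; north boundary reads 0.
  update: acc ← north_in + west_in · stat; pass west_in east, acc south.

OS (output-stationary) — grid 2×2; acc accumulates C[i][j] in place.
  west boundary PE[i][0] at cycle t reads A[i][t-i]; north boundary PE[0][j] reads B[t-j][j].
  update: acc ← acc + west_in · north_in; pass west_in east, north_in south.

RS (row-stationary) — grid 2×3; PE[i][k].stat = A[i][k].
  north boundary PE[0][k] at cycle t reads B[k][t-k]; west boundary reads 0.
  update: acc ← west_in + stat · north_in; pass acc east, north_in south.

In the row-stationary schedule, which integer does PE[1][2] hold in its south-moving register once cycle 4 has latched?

register = 7

RS (2×3). Following PE[1][2] plus its west/north inputs:
  [0] (0,2) acc=0 (h:0 v:0)
  [0] (1,1) acc=0 (h:0 v:0)
  [0] (1,2) acc=0 (h:0 v:0)
  [1] (0,2) acc=0 (h:0 v:0)
  [1] (1,1) acc=0 (h:0 v:0)
  [1] (1,2) acc=0 (h:0 v:0)
  [2] (0,2) acc=81 (h:81 v:9)
  [2] (1,1) acc=37 (h:37 v:7)
  [2] (1,2) acc=0 (h:0 v:0)
  [3] (0,2) acc=51 (h:51 v:7)
  [3] (1,1) acc=22 (h:22 v:4)
  [3] (1,2) acc=73 (h:73 v:9)
  [4] (0,2) acc=0 (h:0 v:0)
  [4] (1,1) acc=0 (h:0 v:0)
  [4] (1,2) acc=50 (h:50 v:7)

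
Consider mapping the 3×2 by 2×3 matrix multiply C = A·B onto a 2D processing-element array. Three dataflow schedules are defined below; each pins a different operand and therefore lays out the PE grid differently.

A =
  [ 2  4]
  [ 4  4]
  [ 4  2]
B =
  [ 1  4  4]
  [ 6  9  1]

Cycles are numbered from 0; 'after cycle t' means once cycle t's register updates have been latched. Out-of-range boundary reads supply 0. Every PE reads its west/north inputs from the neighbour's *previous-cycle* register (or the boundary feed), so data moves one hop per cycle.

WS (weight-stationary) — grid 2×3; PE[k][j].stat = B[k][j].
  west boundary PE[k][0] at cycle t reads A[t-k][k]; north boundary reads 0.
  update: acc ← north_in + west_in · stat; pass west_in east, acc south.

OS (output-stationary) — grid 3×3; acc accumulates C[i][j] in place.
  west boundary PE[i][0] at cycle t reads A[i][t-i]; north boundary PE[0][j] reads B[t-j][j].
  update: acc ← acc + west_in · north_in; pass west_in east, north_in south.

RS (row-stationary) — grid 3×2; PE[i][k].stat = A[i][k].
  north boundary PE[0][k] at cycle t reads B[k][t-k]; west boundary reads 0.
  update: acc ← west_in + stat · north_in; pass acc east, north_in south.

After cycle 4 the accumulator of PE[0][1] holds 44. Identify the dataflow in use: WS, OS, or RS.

dataflow = OS

Under WS (2×3), PE[0][1]:
  0: (0,1).acc=0  regs=<0,0>
  1: (0,1).acc=8  regs=<2,8>
  2: (0,1).acc=16  regs=<4,16>
  3: (0,1).acc=16  regs=<4,16>
  4: (0,1).acc=0  regs=<0,0>
Under OS (3×3), PE[0][1]:
  0: (0,1).acc=0  regs=<0,0>
  1: (0,1).acc=8  regs=<2,4>
  2: (0,1).acc=44  regs=<4,9>
  3: (0,1).acc=44  regs=<0,0>
  4: (0,1).acc=44  regs=<0,0>
Under RS (3×2), PE[0][1]:
  0: (0,1).acc=0  regs=<0,0>
  1: (0,1).acc=26  regs=<26,6>
  2: (0,1).acc=44  regs=<44,9>
  3: (0,1).acc=12  regs=<12,1>
  4: (0,1).acc=0  regs=<0,0>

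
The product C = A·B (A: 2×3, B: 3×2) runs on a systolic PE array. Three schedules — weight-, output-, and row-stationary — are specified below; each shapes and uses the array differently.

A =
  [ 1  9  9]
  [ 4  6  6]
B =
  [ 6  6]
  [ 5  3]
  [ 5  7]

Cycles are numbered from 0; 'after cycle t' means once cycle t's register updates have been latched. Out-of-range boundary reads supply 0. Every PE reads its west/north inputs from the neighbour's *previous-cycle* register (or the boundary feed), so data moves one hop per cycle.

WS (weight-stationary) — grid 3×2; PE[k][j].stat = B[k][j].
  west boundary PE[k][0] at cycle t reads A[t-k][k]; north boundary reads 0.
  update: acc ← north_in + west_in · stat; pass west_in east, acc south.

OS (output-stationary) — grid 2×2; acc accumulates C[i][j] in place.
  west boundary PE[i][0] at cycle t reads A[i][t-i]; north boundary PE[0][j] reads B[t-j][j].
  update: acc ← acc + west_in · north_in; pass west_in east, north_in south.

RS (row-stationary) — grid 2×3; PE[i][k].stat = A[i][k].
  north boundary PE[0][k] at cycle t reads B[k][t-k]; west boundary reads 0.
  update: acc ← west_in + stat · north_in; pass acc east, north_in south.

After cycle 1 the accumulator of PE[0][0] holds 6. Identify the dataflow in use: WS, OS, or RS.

dataflow = RS

WS [3×2] PE[0][0] across cycles:
  [0] (0,0) acc=6 (h:1 v:6)
  [1] (0,0) acc=24 (h:4 v:24)
OS [2×2] PE[0][0] across cycles:
  [0] (0,0) acc=6 (h:1 v:6)
  [1] (0,0) acc=51 (h:9 v:5)
RS [2×3] PE[0][0] across cycles:
  [0] (0,0) acc=6 (h:6 v:6)
  [1] (0,0) acc=6 (h:6 v:6)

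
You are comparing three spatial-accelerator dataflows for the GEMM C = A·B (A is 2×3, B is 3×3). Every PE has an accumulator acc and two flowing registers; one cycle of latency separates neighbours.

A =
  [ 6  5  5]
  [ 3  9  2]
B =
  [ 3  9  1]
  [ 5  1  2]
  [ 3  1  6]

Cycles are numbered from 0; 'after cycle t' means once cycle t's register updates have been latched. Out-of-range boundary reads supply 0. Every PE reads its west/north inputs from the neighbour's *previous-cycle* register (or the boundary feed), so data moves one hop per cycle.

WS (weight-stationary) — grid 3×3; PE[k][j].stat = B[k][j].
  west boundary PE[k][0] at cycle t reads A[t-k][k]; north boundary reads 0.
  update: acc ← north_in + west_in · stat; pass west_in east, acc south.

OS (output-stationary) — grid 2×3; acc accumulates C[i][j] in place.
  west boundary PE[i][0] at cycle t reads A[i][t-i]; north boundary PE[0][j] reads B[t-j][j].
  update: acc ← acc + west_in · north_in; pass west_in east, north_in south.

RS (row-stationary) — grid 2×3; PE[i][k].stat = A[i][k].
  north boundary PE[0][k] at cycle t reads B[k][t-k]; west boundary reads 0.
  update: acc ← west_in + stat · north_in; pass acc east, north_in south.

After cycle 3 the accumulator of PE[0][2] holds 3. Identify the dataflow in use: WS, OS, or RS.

— WS: 3×3; PE[0][2] trace:
  cycle 0: PE[0][2] → acc 0, east 0, south 0
  cycle 1: PE[0][2] → acc 0, east 0, south 0
  cycle 2: PE[0][2] → acc 6, east 6, south 6
  cycle 3: PE[0][2] → acc 3, east 3, south 3
— OS: 2×3; PE[0][2] trace:
  cycle 0: PE[0][2] → acc 0, east 0, south 0
  cycle 1: PE[0][2] → acc 0, east 0, south 0
  cycle 2: PE[0][2] → acc 6, east 6, south 1
  cycle 3: PE[0][2] → acc 16, east 5, south 2
— RS: 2×3; PE[0][2] trace:
  cycle 0: PE[0][2] → acc 0, east 0, south 0
  cycle 1: PE[0][2] → acc 0, east 0, south 0
  cycle 2: PE[0][2] → acc 58, east 58, south 3
  cycle 3: PE[0][2] → acc 64, east 64, south 1

dataflow = WS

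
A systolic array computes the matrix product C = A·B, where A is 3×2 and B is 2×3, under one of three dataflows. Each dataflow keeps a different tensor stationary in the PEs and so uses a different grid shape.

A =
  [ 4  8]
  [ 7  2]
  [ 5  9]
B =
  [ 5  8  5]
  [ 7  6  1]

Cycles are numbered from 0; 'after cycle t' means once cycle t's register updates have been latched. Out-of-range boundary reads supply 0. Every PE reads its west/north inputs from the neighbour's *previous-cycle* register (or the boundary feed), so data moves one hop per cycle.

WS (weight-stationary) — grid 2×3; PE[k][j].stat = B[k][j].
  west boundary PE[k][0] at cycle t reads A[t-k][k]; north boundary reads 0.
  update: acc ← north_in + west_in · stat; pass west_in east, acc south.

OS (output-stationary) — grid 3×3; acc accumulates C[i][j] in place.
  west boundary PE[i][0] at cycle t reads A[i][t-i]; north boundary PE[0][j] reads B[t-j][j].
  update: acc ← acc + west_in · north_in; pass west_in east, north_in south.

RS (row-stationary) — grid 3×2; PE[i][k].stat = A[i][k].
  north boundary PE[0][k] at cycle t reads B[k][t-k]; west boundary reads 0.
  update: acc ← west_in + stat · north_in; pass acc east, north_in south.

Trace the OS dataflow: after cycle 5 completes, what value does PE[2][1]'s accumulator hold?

PE[2][1].acc = 94

Tracing OS — 3×3 array, target PE[2][1]:
  @0  [1,1]  acc 0  |  →0  ↓0
  @0  [2,0]  acc 0  |  →0  ↓0
  @0  [2,1]  acc 0  |  →0  ↓0
  @1  [1,1]  acc 0  |  →0  ↓0
  @1  [2,0]  acc 0  |  →0  ↓0
  @1  [2,1]  acc 0  |  →0  ↓0
  @2  [1,1]  acc 56  |  →7  ↓8
  @2  [2,0]  acc 25  |  →5  ↓5
  @2  [2,1]  acc 0  |  →0  ↓0
  @3  [1,1]  acc 68  |  →2  ↓6
  @3  [2,0]  acc 88  |  →9  ↓7
  @3  [2,1]  acc 40  |  →5  ↓8
  @4  [1,1]  acc 68  |  →0  ↓0
  @4  [2,0]  acc 88  |  →0  ↓0
  @4  [2,1]  acc 94  |  →9  ↓6
  @5  [1,1]  acc 68  |  →0  ↓0
  @5  [2,0]  acc 88  |  →0  ↓0
  @5  [2,1]  acc 94  |  →0  ↓0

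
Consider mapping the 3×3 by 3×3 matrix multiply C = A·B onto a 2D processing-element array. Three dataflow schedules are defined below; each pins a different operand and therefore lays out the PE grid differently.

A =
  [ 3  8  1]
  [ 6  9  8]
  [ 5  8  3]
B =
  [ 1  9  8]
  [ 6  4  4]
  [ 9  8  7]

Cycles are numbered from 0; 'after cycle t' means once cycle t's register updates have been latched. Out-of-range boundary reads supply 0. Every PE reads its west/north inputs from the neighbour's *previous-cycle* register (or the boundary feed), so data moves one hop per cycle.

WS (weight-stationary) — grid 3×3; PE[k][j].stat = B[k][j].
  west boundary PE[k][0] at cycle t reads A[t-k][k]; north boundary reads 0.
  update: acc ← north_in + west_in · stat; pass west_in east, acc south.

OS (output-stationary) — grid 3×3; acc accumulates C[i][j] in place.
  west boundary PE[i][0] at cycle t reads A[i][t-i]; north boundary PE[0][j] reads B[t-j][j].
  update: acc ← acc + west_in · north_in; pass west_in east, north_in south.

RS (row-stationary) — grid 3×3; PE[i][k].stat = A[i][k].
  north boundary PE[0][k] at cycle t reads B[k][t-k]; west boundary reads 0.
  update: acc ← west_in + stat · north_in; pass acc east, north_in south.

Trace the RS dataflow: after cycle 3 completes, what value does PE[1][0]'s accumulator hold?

RS 3×3: PE[1][0] cycle-by-cycle (with neighbour feeds):
  c0 r0c0: 3 / 3 / 1
  c0 r1c0: 0 / 0 / 0
  c1 r0c0: 27 / 27 / 9
  c1 r1c0: 6 / 6 / 1
  c2 r0c0: 24 / 24 / 8
  c2 r1c0: 54 / 54 / 9
  c3 r0c0: 0 / 0 / 0
  c3 r1c0: 48 / 48 / 8

PE[1][0].acc = 48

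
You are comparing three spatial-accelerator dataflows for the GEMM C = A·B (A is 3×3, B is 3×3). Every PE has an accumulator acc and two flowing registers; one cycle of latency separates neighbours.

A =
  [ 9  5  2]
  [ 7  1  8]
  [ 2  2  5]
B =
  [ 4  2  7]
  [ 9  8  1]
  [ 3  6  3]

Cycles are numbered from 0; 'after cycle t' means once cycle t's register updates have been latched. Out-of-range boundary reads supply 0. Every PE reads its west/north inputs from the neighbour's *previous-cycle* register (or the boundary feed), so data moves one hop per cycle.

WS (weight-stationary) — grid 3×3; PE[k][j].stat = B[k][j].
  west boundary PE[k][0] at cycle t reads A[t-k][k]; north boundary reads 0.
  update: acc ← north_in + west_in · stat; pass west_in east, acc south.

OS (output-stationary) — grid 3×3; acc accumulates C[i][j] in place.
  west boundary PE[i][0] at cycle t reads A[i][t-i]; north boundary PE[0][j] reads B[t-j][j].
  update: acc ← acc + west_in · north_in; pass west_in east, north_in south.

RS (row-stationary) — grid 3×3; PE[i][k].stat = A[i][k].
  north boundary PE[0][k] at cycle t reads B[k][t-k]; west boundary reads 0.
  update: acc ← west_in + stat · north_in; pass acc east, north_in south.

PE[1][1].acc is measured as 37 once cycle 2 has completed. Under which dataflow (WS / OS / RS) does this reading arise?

— WS: 3×3; PE[1][1] trace:
  t=0 PE[1][1]: acc=0 h=0 v=0
  t=1 PE[1][1]: acc=0 h=0 v=0
  t=2 PE[1][1]: acc=58 h=5 v=58
— OS: 3×3; PE[1][1] trace:
  t=0 PE[1][1]: acc=0 h=0 v=0
  t=1 PE[1][1]: acc=0 h=0 v=0
  t=2 PE[1][1]: acc=14 h=7 v=2
— RS: 3×3; PE[1][1] trace:
  t=0 PE[1][1]: acc=0 h=0 v=0
  t=1 PE[1][1]: acc=0 h=0 v=0
  t=2 PE[1][1]: acc=37 h=37 v=9

dataflow = RS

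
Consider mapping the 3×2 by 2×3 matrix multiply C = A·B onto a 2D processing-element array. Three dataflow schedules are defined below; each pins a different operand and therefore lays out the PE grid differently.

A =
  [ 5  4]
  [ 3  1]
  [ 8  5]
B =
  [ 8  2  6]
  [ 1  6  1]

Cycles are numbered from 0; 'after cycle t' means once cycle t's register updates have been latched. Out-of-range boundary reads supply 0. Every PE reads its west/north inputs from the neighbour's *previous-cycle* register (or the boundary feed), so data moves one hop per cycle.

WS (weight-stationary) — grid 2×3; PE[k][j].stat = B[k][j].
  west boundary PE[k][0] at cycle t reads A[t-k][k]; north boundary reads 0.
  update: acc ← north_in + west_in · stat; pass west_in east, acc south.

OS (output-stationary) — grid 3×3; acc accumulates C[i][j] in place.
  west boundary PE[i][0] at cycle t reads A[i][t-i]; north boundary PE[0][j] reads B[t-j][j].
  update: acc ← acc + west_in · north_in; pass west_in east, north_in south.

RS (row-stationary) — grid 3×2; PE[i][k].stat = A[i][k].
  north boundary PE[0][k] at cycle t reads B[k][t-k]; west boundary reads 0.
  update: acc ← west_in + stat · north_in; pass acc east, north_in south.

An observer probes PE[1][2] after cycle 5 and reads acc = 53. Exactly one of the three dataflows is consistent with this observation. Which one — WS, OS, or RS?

dataflow = WS

— WS: 2×3; PE[1][2] trace:
  @0  [1,2]  acc 0  |  →0  ↓0
  @1  [1,2]  acc 0  |  →0  ↓0
  @2  [1,2]  acc 0  |  →0  ↓0
  @3  [1,2]  acc 34  |  →4  ↓34
  @4  [1,2]  acc 19  |  →1  ↓19
  @5  [1,2]  acc 53  |  →5  ↓53
— OS: 3×3; PE[1][2] trace:
  @0  [1,2]  acc 0  |  →0  ↓0
  @1  [1,2]  acc 0  |  →0  ↓0
  @2  [1,2]  acc 0  |  →0  ↓0
  @3  [1,2]  acc 18  |  →3  ↓6
  @4  [1,2]  acc 19  |  →1  ↓1
  @5  [1,2]  acc 19  |  →0  ↓0
— RS: 3×2 array has no PE[1][2].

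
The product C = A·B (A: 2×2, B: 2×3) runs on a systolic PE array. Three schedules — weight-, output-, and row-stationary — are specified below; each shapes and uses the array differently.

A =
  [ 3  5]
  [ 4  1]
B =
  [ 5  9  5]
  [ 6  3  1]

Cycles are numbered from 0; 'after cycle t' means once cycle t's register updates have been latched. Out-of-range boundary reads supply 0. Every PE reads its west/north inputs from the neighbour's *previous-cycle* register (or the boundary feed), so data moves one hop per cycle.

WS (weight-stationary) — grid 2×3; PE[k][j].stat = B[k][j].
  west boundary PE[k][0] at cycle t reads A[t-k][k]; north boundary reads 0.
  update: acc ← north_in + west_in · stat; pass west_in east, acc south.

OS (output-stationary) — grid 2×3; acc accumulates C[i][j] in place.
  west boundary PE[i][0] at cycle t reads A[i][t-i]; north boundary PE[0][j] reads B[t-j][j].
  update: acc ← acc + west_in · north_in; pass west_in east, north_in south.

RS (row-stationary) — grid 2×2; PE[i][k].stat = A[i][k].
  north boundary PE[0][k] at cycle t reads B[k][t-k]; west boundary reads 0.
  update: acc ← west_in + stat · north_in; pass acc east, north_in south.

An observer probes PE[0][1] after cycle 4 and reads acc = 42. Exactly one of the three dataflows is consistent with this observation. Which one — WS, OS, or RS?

— WS: 2×3; PE[0][1] trace:
  0: (0,1).acc=0  regs=<0,0>
  1: (0,1).acc=27  regs=<3,27>
  2: (0,1).acc=36  regs=<4,36>
  3: (0,1).acc=0  regs=<0,0>
  4: (0,1).acc=0  regs=<0,0>
— OS: 2×3; PE[0][1] trace:
  0: (0,1).acc=0  regs=<0,0>
  1: (0,1).acc=27  regs=<3,9>
  2: (0,1).acc=42  regs=<5,3>
  3: (0,1).acc=42  regs=<0,0>
  4: (0,1).acc=42  regs=<0,0>
— RS: 2×2; PE[0][1] trace:
  0: (0,1).acc=0  regs=<0,0>
  1: (0,1).acc=45  regs=<45,6>
  2: (0,1).acc=42  regs=<42,3>
  3: (0,1).acc=20  regs=<20,1>
  4: (0,1).acc=0  regs=<0,0>

dataflow = OS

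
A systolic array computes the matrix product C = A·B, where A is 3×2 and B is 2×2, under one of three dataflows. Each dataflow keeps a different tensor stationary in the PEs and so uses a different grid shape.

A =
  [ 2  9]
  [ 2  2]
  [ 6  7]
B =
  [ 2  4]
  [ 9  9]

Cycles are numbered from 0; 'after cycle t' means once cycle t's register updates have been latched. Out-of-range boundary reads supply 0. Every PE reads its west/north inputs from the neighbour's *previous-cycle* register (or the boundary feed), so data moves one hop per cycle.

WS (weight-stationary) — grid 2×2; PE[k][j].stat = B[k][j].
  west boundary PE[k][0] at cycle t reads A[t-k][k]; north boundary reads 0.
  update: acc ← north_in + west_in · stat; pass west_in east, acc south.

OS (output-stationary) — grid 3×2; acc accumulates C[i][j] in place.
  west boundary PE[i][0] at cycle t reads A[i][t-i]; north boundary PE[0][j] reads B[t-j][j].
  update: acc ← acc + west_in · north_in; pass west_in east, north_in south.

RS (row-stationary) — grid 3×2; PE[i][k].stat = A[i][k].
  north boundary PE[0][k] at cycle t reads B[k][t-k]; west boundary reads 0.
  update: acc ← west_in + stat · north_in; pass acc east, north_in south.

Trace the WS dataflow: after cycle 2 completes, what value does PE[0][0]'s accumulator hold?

PE[0][0].acc = 12

WS (2×2). Following PE[0][0] plus its west/north inputs:
  t=0 PE[0][0]: acc=4 h=2 v=4
  t=1 PE[0][0]: acc=4 h=2 v=4
  t=2 PE[0][0]: acc=12 h=6 v=12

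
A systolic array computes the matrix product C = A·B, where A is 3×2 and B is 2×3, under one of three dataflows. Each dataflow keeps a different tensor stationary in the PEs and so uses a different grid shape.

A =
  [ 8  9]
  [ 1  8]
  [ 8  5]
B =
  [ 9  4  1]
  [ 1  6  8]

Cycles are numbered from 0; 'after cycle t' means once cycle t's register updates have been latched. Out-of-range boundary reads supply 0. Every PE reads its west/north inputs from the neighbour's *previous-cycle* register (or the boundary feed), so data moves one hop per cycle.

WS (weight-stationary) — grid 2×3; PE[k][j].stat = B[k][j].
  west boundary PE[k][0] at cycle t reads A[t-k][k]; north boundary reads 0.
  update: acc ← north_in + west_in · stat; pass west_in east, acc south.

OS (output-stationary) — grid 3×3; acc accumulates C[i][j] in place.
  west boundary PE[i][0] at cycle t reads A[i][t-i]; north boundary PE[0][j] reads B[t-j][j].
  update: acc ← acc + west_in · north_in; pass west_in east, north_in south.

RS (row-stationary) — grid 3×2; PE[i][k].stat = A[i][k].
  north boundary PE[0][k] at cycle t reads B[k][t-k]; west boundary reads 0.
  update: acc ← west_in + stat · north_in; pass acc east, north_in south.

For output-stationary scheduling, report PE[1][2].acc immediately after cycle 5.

PE[1][2].acc = 65

OS 3×3: PE[1][2] cycle-by-cycle (with neighbour feeds):
  [0] (0,2) acc=0 (h:0 v:0)
  [0] (1,1) acc=0 (h:0 v:0)
  [0] (1,2) acc=0 (h:0 v:0)
  [1] (0,2) acc=0 (h:0 v:0)
  [1] (1,1) acc=0 (h:0 v:0)
  [1] (1,2) acc=0 (h:0 v:0)
  [2] (0,2) acc=8 (h:8 v:1)
  [2] (1,1) acc=4 (h:1 v:4)
  [2] (1,2) acc=0 (h:0 v:0)
  [3] (0,2) acc=80 (h:9 v:8)
  [3] (1,1) acc=52 (h:8 v:6)
  [3] (1,2) acc=1 (h:1 v:1)
  [4] (0,2) acc=80 (h:0 v:0)
  [4] (1,1) acc=52 (h:0 v:0)
  [4] (1,2) acc=65 (h:8 v:8)
  [5] (0,2) acc=80 (h:0 v:0)
  [5] (1,1) acc=52 (h:0 v:0)
  [5] (1,2) acc=65 (h:0 v:0)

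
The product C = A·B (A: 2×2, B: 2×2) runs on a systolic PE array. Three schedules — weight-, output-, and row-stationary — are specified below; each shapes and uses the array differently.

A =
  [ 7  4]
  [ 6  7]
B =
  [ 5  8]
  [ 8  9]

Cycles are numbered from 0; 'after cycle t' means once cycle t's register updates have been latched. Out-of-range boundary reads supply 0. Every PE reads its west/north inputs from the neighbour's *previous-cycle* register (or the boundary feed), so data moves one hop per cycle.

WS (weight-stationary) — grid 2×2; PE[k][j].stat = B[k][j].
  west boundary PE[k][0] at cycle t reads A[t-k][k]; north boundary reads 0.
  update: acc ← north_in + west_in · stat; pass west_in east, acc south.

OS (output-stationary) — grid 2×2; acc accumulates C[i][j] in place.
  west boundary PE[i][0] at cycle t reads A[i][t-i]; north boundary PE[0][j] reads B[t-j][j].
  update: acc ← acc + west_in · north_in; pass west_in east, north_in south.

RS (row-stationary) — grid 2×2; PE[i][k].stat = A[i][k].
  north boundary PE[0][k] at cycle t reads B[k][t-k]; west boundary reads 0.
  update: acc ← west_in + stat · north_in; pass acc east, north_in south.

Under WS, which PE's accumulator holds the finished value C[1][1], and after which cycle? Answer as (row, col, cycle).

(row, col, cycle) = (1, 1, 3)

WS — PE[1][1] is where C[1][1] collects:
  c0 r1c1: 0 / 0 / 0
  c1 r1c1: 0 / 0 / 0
  c2 r1c1: 92 / 4 / 92
  c3 r1c1: 111 / 7 / 111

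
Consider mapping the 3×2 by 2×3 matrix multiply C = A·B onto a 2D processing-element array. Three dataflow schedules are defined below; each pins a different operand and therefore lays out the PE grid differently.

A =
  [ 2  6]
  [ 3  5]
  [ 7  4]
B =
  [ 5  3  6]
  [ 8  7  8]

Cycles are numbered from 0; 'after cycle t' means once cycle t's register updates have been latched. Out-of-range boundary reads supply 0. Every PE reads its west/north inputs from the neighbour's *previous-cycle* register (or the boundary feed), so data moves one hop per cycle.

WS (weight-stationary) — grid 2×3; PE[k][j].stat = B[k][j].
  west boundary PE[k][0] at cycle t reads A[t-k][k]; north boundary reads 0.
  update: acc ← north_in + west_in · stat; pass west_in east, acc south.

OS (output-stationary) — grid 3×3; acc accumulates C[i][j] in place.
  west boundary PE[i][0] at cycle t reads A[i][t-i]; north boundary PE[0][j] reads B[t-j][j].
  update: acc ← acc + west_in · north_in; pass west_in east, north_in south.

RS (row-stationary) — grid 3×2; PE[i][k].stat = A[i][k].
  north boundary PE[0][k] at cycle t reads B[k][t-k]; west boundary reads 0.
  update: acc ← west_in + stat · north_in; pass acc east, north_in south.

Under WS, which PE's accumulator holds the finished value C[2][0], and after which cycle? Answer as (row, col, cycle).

WS: C[2][0] accumulates in PE[1][0]:
  t=0 PE[1][0]: acc=0 h=0 v=0
  t=1 PE[1][0]: acc=58 h=6 v=58
  t=2 PE[1][0]: acc=55 h=5 v=55
  t=3 PE[1][0]: acc=67 h=4 v=67

(row, col, cycle) = (1, 0, 3)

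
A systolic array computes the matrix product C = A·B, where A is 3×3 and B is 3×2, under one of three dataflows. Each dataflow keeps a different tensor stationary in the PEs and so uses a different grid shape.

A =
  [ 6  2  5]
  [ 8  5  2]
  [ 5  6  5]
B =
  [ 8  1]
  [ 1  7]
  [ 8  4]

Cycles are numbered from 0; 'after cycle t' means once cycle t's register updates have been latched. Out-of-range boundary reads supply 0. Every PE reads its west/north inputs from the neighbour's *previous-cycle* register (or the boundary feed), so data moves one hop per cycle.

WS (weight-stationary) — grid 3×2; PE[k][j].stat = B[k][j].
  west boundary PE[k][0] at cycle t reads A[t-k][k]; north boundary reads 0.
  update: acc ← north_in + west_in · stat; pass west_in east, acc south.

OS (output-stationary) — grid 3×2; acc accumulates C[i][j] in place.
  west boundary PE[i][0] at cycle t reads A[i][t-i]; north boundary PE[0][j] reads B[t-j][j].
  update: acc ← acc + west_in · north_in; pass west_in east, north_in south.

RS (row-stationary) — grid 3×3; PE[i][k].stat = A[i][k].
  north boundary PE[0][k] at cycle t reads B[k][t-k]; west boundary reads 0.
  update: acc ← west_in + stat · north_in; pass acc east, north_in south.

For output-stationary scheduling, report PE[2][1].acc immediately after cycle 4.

PE[2][1].acc = 47

Tracing OS — 3×2 array, target PE[2][1]:
  step 0 · PE1,1: acc=0; fwd→0 fwd↓0
  step 0 · PE2,0: acc=0; fwd→0 fwd↓0
  step 0 · PE2,1: acc=0; fwd→0 fwd↓0
  step 1 · PE1,1: acc=0; fwd→0 fwd↓0
  step 1 · PE2,0: acc=0; fwd→0 fwd↓0
  step 1 · PE2,1: acc=0; fwd→0 fwd↓0
  step 2 · PE1,1: acc=8; fwd→8 fwd↓1
  step 2 · PE2,0: acc=40; fwd→5 fwd↓8
  step 2 · PE2,1: acc=0; fwd→0 fwd↓0
  step 3 · PE1,1: acc=43; fwd→5 fwd↓7
  step 3 · PE2,0: acc=46; fwd→6 fwd↓1
  step 3 · PE2,1: acc=5; fwd→5 fwd↓1
  step 4 · PE1,1: acc=51; fwd→2 fwd↓4
  step 4 · PE2,0: acc=86; fwd→5 fwd↓8
  step 4 · PE2,1: acc=47; fwd→6 fwd↓7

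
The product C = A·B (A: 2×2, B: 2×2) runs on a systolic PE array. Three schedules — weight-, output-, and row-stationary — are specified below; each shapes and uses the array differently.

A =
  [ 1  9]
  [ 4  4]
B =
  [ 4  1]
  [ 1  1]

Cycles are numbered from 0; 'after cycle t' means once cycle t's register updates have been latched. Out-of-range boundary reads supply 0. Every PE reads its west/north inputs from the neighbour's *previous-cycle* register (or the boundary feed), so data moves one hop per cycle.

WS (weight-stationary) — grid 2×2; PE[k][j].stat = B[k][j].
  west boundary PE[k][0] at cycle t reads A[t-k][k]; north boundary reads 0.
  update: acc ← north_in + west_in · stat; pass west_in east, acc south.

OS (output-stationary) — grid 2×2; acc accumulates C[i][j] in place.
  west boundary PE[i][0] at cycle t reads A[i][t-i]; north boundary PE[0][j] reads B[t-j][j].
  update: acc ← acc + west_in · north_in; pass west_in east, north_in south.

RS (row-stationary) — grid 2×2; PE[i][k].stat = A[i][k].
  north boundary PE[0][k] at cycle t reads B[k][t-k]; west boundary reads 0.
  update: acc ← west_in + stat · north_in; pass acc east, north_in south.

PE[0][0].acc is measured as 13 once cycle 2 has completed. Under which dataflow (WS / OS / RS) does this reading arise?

WS [2×2] PE[0][0] across cycles:
  [0] (0,0) acc=4 (h:1 v:4)
  [1] (0,0) acc=16 (h:4 v:16)
  [2] (0,0) acc=0 (h:0 v:0)
OS [2×2] PE[0][0] across cycles:
  [0] (0,0) acc=4 (h:1 v:4)
  [1] (0,0) acc=13 (h:9 v:1)
  [2] (0,0) acc=13 (h:0 v:0)
RS [2×2] PE[0][0] across cycles:
  [0] (0,0) acc=4 (h:4 v:4)
  [1] (0,0) acc=1 (h:1 v:1)
  [2] (0,0) acc=0 (h:0 v:0)

dataflow = OS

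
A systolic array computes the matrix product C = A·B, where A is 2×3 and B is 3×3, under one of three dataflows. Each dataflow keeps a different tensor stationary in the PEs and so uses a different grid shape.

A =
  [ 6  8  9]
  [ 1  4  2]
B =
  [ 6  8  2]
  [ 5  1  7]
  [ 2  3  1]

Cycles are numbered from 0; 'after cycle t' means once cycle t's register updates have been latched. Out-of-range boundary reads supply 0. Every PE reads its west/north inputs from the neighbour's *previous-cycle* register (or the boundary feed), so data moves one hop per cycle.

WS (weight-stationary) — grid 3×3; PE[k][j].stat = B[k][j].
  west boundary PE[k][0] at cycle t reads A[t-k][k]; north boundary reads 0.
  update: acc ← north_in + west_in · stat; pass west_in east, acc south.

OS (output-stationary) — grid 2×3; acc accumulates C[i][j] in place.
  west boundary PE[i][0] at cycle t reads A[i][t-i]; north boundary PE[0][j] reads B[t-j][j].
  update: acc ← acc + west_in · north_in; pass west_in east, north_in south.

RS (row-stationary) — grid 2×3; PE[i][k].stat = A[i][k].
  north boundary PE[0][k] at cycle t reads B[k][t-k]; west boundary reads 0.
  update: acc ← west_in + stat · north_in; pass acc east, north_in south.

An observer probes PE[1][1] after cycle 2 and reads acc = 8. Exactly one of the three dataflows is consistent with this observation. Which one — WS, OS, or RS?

dataflow = OS

WS [3×3] PE[1][1] across cycles:
  0: (1,1).acc=0  regs=<0,0>
  1: (1,1).acc=0  regs=<0,0>
  2: (1,1).acc=56  regs=<8,56>
OS [2×3] PE[1][1] across cycles:
  0: (1,1).acc=0  regs=<0,0>
  1: (1,1).acc=0  regs=<0,0>
  2: (1,1).acc=8  regs=<1,8>
RS [2×3] PE[1][1] across cycles:
  0: (1,1).acc=0  regs=<0,0>
  1: (1,1).acc=0  regs=<0,0>
  2: (1,1).acc=26  regs=<26,5>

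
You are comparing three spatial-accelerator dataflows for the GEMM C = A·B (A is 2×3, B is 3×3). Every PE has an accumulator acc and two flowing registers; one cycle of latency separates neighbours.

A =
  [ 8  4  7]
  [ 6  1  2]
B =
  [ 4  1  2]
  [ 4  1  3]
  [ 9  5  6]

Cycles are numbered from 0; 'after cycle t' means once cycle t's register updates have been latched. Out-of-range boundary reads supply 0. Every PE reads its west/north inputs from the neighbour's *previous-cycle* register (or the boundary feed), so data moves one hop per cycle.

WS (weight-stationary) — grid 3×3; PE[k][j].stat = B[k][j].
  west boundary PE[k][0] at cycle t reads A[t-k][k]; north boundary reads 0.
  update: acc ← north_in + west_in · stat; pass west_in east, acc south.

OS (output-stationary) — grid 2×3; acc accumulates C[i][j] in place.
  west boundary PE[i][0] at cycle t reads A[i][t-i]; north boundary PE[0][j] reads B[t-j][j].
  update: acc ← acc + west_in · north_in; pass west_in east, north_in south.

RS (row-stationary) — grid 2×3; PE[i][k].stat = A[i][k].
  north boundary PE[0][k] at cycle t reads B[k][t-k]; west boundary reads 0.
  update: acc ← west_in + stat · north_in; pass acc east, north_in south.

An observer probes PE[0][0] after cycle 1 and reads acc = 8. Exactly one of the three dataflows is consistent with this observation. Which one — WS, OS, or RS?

dataflow = RS

WS [3×3] PE[0][0] across cycles:
  cycle 0: PE[0][0] → acc 32, east 8, south 32
  cycle 1: PE[0][0] → acc 24, east 6, south 24
OS [2×3] PE[0][0] across cycles:
  cycle 0: PE[0][0] → acc 32, east 8, south 4
  cycle 1: PE[0][0] → acc 48, east 4, south 4
RS [2×3] PE[0][0] across cycles:
  cycle 0: PE[0][0] → acc 32, east 32, south 4
  cycle 1: PE[0][0] → acc 8, east 8, south 1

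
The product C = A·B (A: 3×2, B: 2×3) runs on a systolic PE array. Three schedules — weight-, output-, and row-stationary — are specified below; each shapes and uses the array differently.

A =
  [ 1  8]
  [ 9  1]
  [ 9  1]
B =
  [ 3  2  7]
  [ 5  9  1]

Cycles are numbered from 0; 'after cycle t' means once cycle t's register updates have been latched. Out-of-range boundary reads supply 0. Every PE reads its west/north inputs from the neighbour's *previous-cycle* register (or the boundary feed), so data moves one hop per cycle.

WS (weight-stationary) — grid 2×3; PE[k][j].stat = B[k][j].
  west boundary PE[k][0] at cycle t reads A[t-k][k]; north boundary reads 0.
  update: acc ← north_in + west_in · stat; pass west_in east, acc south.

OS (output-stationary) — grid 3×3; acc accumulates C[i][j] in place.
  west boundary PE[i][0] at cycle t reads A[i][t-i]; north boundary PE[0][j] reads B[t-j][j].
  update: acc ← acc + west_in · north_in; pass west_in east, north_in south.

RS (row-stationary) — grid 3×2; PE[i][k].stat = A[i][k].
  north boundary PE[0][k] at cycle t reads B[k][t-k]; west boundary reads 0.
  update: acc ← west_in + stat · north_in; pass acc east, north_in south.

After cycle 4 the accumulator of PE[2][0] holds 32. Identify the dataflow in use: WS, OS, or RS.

— WS: 2×3 array has no PE[2][0].
— OS: 3×3; PE[2][0] trace:
  after 0 — PE[2][0] acc=0, pass-E 0, pass-S 0
  after 1 — PE[2][0] acc=0, pass-E 0, pass-S 0
  after 2 — PE[2][0] acc=27, pass-E 9, pass-S 3
  after 3 — PE[2][0] acc=32, pass-E 1, pass-S 5
  after 4 — PE[2][0] acc=32, pass-E 0, pass-S 0
— RS: 3×2; PE[2][0] trace:
  after 0 — PE[2][0] acc=0, pass-E 0, pass-S 0
  after 1 — PE[2][0] acc=0, pass-E 0, pass-S 0
  after 2 — PE[2][0] acc=27, pass-E 27, pass-S 3
  after 3 — PE[2][0] acc=18, pass-E 18, pass-S 2
  after 4 — PE[2][0] acc=63, pass-E 63, pass-S 7

dataflow = OS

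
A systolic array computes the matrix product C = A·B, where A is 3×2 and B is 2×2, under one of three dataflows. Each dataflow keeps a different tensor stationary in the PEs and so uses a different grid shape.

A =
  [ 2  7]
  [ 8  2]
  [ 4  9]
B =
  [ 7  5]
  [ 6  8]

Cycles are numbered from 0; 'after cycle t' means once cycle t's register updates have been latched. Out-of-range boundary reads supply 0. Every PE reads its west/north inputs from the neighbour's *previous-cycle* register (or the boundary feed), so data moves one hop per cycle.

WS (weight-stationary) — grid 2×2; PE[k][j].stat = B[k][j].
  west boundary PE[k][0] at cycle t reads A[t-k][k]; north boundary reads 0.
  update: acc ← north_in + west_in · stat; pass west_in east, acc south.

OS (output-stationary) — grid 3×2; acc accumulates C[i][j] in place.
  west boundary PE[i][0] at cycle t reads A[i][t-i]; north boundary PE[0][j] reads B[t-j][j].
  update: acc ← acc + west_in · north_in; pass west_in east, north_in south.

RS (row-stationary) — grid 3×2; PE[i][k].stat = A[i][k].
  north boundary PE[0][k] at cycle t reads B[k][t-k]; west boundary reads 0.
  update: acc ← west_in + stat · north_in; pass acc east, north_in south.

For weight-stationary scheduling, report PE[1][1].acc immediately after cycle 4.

WS 2×2: PE[1][1] cycle-by-cycle (with neighbour feeds):
  cycle 0: PE[0][1] → acc 0, east 0, south 0
  cycle 0: PE[1][0] → acc 0, east 0, south 0
  cycle 0: PE[1][1] → acc 0, east 0, south 0
  cycle 1: PE[0][1] → acc 10, east 2, south 10
  cycle 1: PE[1][0] → acc 56, east 7, south 56
  cycle 1: PE[1][1] → acc 0, east 0, south 0
  cycle 2: PE[0][1] → acc 40, east 8, south 40
  cycle 2: PE[1][0] → acc 68, east 2, south 68
  cycle 2: PE[1][1] → acc 66, east 7, south 66
  cycle 3: PE[0][1] → acc 20, east 4, south 20
  cycle 3: PE[1][0] → acc 82, east 9, south 82
  cycle 3: PE[1][1] → acc 56, east 2, south 56
  cycle 4: PE[0][1] → acc 0, east 0, south 0
  cycle 4: PE[1][0] → acc 0, east 0, south 0
  cycle 4: PE[1][1] → acc 92, east 9, south 92

PE[1][1].acc = 92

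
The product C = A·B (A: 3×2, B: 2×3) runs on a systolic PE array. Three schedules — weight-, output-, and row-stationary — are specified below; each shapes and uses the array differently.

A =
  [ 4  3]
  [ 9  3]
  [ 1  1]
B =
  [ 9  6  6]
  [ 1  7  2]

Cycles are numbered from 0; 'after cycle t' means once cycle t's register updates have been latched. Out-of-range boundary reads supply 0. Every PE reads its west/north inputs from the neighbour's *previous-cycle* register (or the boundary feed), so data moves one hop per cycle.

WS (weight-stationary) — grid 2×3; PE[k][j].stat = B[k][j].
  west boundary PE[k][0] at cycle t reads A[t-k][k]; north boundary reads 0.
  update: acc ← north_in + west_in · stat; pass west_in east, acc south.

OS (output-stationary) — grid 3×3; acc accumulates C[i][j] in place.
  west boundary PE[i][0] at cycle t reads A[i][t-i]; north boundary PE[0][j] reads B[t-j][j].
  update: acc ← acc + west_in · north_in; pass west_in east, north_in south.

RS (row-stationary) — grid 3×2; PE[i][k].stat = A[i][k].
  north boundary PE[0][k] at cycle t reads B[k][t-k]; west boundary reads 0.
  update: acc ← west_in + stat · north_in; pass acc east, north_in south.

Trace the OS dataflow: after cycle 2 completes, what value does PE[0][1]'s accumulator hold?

OS (3×3). Following PE[0][1] plus its west/north inputs:
  step 0 · PE0,0: acc=36; fwd→4 fwd↓9
  step 0 · PE0,1: acc=0; fwd→0 fwd↓0
  step 1 · PE0,0: acc=39; fwd→3 fwd↓1
  step 1 · PE0,1: acc=24; fwd→4 fwd↓6
  step 2 · PE0,0: acc=39; fwd→0 fwd↓0
  step 2 · PE0,1: acc=45; fwd→3 fwd↓7

PE[0][1].acc = 45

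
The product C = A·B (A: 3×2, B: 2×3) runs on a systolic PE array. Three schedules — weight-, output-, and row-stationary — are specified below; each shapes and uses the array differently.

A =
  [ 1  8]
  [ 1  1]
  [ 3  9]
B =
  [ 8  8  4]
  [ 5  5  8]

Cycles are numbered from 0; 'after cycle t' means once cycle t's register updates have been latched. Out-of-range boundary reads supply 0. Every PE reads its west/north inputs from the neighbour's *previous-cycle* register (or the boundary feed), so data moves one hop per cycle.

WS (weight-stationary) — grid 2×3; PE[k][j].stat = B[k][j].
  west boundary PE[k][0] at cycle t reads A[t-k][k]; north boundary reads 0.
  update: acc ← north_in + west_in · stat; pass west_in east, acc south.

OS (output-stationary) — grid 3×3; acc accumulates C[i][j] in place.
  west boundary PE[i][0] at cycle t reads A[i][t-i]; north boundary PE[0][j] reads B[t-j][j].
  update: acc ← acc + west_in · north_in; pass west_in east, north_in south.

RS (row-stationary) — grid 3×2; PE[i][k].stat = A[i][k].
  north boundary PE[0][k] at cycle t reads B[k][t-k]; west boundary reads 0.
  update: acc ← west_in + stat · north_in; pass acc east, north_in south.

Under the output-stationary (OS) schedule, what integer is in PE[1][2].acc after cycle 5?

PE[1][2].acc = 12

OS 3×3: PE[1][2] cycle-by-cycle (with neighbour feeds):
  0: (0,2).acc=0  regs=<0,0>
  0: (1,1).acc=0  regs=<0,0>
  0: (1,2).acc=0  regs=<0,0>
  1: (0,2).acc=0  regs=<0,0>
  1: (1,1).acc=0  regs=<0,0>
  1: (1,2).acc=0  regs=<0,0>
  2: (0,2).acc=4  regs=<1,4>
  2: (1,1).acc=8  regs=<1,8>
  2: (1,2).acc=0  regs=<0,0>
  3: (0,2).acc=68  regs=<8,8>
  3: (1,1).acc=13  regs=<1,5>
  3: (1,2).acc=4  regs=<1,4>
  4: (0,2).acc=68  regs=<0,0>
  4: (1,1).acc=13  regs=<0,0>
  4: (1,2).acc=12  regs=<1,8>
  5: (0,2).acc=68  regs=<0,0>
  5: (1,1).acc=13  regs=<0,0>
  5: (1,2).acc=12  regs=<0,0>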